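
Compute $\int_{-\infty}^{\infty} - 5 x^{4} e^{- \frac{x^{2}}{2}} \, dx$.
$- 15 \sqrt{2} \sqrt{\pi}$

Consider the simpler parametrised integral
$$J(a) = \int_{-\infty}^{\infty} - 5 e^{- a x^{2}} \, dx = - \frac{5 \sqrt{\pi}}{\sqrt{a}}.$$

Differentiating under the integral sign brings down a factor of $(-x^2)$:
$$\frac{dJ}{da} = \int_{-\infty}^{\infty} 5 x^{2} e^{- a x^{2}} \, dx = \frac{5 \sqrt{\pi}}{2 a^{\frac{3}{2}}}.$$

Repeating twice in total — each differentiation brings down another $(-x^2)$ — gives
$$\frac{d^{2}J}{da^{2}} = \int_{-\infty}^{\infty} - 5 x^{4} e^{- a x^{2}} \, dx = - \frac{15 \sqrt{\pi}}{4 a^{\frac{5}{2}}},$$
and the integrand here is exactly the target integrand, so $I = - \frac{15 \sqrt{\pi}}{4 a^{\frac{5}{2}}}$.

Setting $a = \frac{1}{2}$:
$$I = - 15 \sqrt{2} \sqrt{\pi}.$$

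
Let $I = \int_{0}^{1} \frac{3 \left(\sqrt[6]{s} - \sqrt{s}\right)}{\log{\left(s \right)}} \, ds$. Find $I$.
$- \log{\left(\frac{729}{343} \right)}$

Replace the exponent $\frac{1}{2}$ by a parameter $a$: let $I(a) = \int_{0}^{1} \frac{3 \left(\sqrt[6]{s} - s^{a}\right)}{\log{\left(s \right)}} \, ds$.

Since $\dfrac{\partial}{\partial a}\,s^{a} = s^{a} \ln s$, the $\ln s$ in the denominator cancels and
$$\frac{dI}{da} = \int_{0}^{1} -3 s^{a} \, ds = -3 \left[\frac{s^{a+1}}{a+1}\right]_0^1 = - \frac{3}{a + 1}.$$

Integrating with respect to $a$ gives $I(a) = - \log{\left(\frac{216 \left(a + 1\right)^{3}}{343} \right)} + C$.

At $a = \frac{1}{6}$ the integrand is identically $0$, so $I(\frac{1}{6}) = 0$. The closed form gives $0$, hence $C = 0$.

Setting $a = \frac{1}{2}$:
$$I = - \log{\left(\frac{729}{343} \right)}.$$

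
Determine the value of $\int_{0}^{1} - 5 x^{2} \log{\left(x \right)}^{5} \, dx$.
$\frac{200}{243}$

Start from the elementary integral
$$J(a) = \int_{0}^{1} - 5 x^{a} \, dx = - \frac{5}{a + 1}.$$

Differentiating under the integral sign brings down a factor of $\ln x$:
$$\frac{dJ}{da} = \int_{0}^{1} - 5 x^{a} \log{\left(x \right)} \, dx = \frac{5}{\left(a + 1\right)^{2}}.$$

Repeating $5$ times in total — each differentiation brings down another $\ln x$ — gives
$$\frac{d^{5}J}{da^{5}} = \int_{0}^{1} - 5 x^{a} \log{\left(x \right)}^{5} \, dx = \frac{600}{\left(a + 1\right)^{6}},$$
and the integrand here is exactly the target integrand, so $I = \frac{600}{\left(a + 1\right)^{6}}$.

Setting $a = 2$:
$$I = \frac{200}{243}.$$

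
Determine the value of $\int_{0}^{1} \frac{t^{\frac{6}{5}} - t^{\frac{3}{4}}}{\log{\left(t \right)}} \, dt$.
$- \log{\left(35 \right)} + \log{\left(44 \right)}$

Consider the one-parameter family: let $I(a) = \int_{0}^{1} \frac{t^{\frac{6}{5}} - t^{a}}{\log{\left(t \right)}} \, dt$.

Since $\dfrac{\partial}{\partial a}\,t^{a} = t^{a} \ln t$, the $\ln t$ in the denominator cancels and
$$\frac{dI}{da} = \int_{0}^{1} -1 t^{a} \, dt = -1 \left[\frac{t^{a+1}}{a+1}\right]_0^1 = - \frac{1}{a + 1}.$$

Integrating with respect to $a$ gives $I(a) = - \log{\left(\frac{5 a}{11} + \frac{5}{11} \right)} + C$.

At $a = \frac{6}{5}$ the integrand is identically $0$, so $I(\frac{6}{5}) = 0$. The closed form gives $0$, hence $C = 0$.

Setting $a = \frac{3}{4}$:
$$I = - \log{\left(35 \right)} + \log{\left(44 \right)}.$$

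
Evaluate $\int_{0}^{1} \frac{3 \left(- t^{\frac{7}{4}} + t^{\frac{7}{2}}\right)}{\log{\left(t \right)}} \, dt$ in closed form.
$\log{\left(\frac{5832}{1331} \right)}$

Introduce a parameter $a$ in the exponent: let $I(a) = \int_{0}^{1} \frac{3 \left(- t^{\frac{7}{4}} + t^{a}\right)}{\log{\left(t \right)}} \, dt$.

Since $\dfrac{\partial}{\partial a}\,t^{a} = t^{a} \ln t$, the $\ln t$ in the denominator cancels and
$$\frac{dI}{da} = \int_{0}^{1} 3 t^{a} \, dt = 3 \left[\frac{t^{a+1}}{a+1}\right]_0^1 = \frac{3}{a + 1}.$$

Integrating with respect to $a$ gives $I(a) = \log{\left(\frac{64 \left(a + 1\right)^{3}}{1331} \right)} + C$.

At $a = \frac{7}{4}$ the integrand is identically $0$, so $I(\frac{7}{4}) = 0$. The closed form gives $0$, hence $C = 0$.

Setting $a = \frac{7}{2}$:
$$I = \log{\left(\frac{5832}{1331} \right)}.$$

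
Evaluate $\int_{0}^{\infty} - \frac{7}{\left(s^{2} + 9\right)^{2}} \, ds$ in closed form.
$- \frac{7 \pi}{108}$

Begin with the known result
$$J(a) = \int_{0}^{\infty} - \frac{7}{a^{2} + s^{2}} \, ds = - \frac{7 \pi}{2 a}.$$

Differentiating under the integral sign with respect to $a$,
$$\frac{dJ}{da} = \int_{0}^{\infty} \frac{14 a}{\left(a^{2} + s^{2}\right)^{2}} \, ds = \frac{7 \pi}{2 a^{2}},$$
so $\int_{0}^{\infty} - \frac{7}{\left(a^{2} + s^{2}\right)^{2}} \, ds = - \frac{7 \pi}{4 a^{3}}$.

Setting $a = 3$:
$$I = - \frac{7 \pi}{108}.$$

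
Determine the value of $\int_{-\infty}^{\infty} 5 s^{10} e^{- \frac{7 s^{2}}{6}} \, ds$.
$\frac{164025 \sqrt{42} \sqrt{\pi}}{16807}$

Start from the elementary integral
$$J(a) = \int_{-\infty}^{\infty} 5 e^{- a s^{2}} \, ds = \frac{5 \sqrt{\pi}}{\sqrt{a}}.$$

Differentiating under the integral sign brings down a factor of $(-s^2)$:
$$\frac{dJ}{da} = \int_{-\infty}^{\infty} - 5 s^{2} e^{- a s^{2}} \, ds = - \frac{5 \sqrt{\pi}}{2 a^{\frac{3}{2}}}.$$

Repeating $5$ times in total — each differentiation brings down another $(-s^2)$ — gives
$$\frac{d^{5}J}{da^{5}} = \int_{-\infty}^{\infty} - 5 s^{10} e^{- a s^{2}} \, ds = - \frac{4725 \sqrt{\pi}}{32 a^{\frac{11}{2}}},$$
and the integrand here is $(-1)^{5}$ times the target integrand, so $I = (-1)^{5}\,\frac{d^{5}J}{da^{5}} = \frac{4725 \sqrt{\pi}}{32 a^{\frac{11}{2}}}$.

Setting $a = \frac{7}{6}$:
$$I = \frac{164025 \sqrt{42} \sqrt{\pi}}{16807}.$$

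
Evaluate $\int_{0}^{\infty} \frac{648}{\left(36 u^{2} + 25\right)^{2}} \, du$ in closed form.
$\frac{27 \pi}{125}$

Begin with the known result
$$J(a) = \int_{0}^{\infty} \frac{1}{2 \left(a^{2} + u^{2}\right)} \, du = \frac{\pi}{4 a}.$$

Differentiating under the integral sign with respect to $a$,
$$\frac{dJ}{da} = \int_{0}^{\infty} - \frac{a}{\left(a^{2} + u^{2}\right)^{2}} \, du = - \frac{\pi}{4 a^{2}},$$
so $\int_{0}^{\infty} \frac{1}{2 \left(a^{2} + u^{2}\right)^{2}} \, du = \frac{\pi}{8 a^{3}}$.

Setting $a = \frac{5}{6}$:
$$I = \frac{27 \pi}{125}.$$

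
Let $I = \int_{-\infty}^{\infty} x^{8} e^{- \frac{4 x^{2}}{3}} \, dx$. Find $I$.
$\frac{8505 \sqrt{3} \sqrt{\pi}}{8192}$

Begin with the known integral
$$J(a) = \int_{-\infty}^{\infty} e^{- a x^{2}} \, dx = \frac{\sqrt{\pi}}{\sqrt{a}}.$$

Differentiating under the integral sign brings down a factor of $(-x^2)$:
$$\frac{dJ}{da} = \int_{-\infty}^{\infty} - x^{2} e^{- a x^{2}} \, dx = - \frac{\sqrt{\pi}}{2 a^{\frac{3}{2}}}.$$

Repeating $4$ times in total — each differentiation brings down another $(-x^2)$ — gives
$$\frac{d^{4}J}{da^{4}} = \int_{-\infty}^{\infty} x^{8} e^{- a x^{2}} \, dx = \frac{105 \sqrt{\pi}}{16 a^{\frac{9}{2}}},$$
and the integrand here is exactly the target integrand, so $I = \frac{105 \sqrt{\pi}}{16 a^{\frac{9}{2}}}$.

Setting $a = \frac{4}{3}$:
$$I = \frac{8505 \sqrt{3} \sqrt{\pi}}{8192}.$$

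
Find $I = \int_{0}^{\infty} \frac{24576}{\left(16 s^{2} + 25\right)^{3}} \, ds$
$\frac{1152 \pi}{3125}$

Begin with the known result
$$J(a) = \int_{0}^{\infty} \frac{6}{a^{2} + s^{2}} \, ds = \frac{3 \pi}{a}.$$

Differentiating under the integral sign with respect to $a$,
$$\frac{dJ}{da} = \int_{0}^{\infty} - \frac{12 a}{\left(a^{2} + s^{2}\right)^{2}} \, ds = - \frac{3 \pi}{a^{2}},$$
so $\int_{0}^{\infty} \frac{6}{\left(a^{2} + s^{2}\right)^{2}} \, ds = \frac{3 \pi}{2 a^{3}}$.

Repeating — each differentiation of $1/(s^2+a^2)^j$ produces $-2ja/(s^2+a^2)^{j+1}$ — and dividing through by $-2ja$ at each step yields, after $2$ differentiations in total,
$$\int_{0}^{\infty} \frac{6}{\left(a^{2} + s^{2}\right)^{3}} \, ds = \frac{9 \pi}{8 a^{5}}.$$

Setting $a = \frac{5}{4}$:
$$I = \frac{1152 \pi}{3125}.$$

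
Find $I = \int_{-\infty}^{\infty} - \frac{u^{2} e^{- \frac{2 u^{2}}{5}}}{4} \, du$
$- \frac{5 \sqrt{10} \sqrt{\pi}}{32}$

Begin with the known integral
$$J(a) = \int_{-\infty}^{\infty} - \frac{e^{- a u^{2}}}{4} \, du = - \frac{\sqrt{\pi}}{4 \sqrt{a}}.$$

Differentiating under the integral sign brings down a factor of $(-u^2)$:
$$\frac{dJ}{da} = \int_{-\infty}^{\infty} \frac{u^{2} e^{- a u^{2}}}{4} \, du = \frac{\sqrt{\pi}}{8 a^{\frac{3}{2}}}.$$

The integral on the left is $-I$, so $I = - \frac{\sqrt{\pi}}{8 a^{\frac{3}{2}}}$.

Setting $a = \frac{2}{5}$:
$$I = - \frac{5 \sqrt{10} \sqrt{\pi}}{32}.$$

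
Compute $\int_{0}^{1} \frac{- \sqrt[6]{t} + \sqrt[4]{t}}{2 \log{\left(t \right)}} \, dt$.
$- \log{\left(14 \right)} + \frac{\log{\left(210 \right)}}{2}$

Introduce a parameter $a$ in the exponent: let $I(a) = \int_{0}^{1} \frac{- \sqrt[6]{t} + t^{a}}{2 \log{\left(t \right)}} \, dt$.

Since $\dfrac{\partial}{\partial a}\,t^{a} = t^{a} \ln t$, the $\ln t$ in the denominator cancels and
$$\frac{dI}{da} = \int_{0}^{1} \frac{1}{2} t^{a} \, dt = \frac{1}{2} \left[\frac{t^{a+1}}{a+1}\right]_0^1 = \frac{1}{2 \left(a + 1\right)}.$$

Integrating with respect to $a$ gives $I(a) = \log{\left(\frac{\sqrt{42} \sqrt{a + 1}}{7} \right)} + C$.

At $a = \frac{1}{6}$ the integrand is identically $0$, so $I(\frac{1}{6}) = 0$. The closed form gives $0$, hence $C = 0$.

Setting $a = \frac{1}{4}$:
$$I = - \log{\left(14 \right)} + \frac{\log{\left(210 \right)}}{2}.$$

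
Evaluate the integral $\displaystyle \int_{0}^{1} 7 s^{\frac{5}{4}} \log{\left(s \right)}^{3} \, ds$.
$- \frac{3584}{2187}$

Consider the simpler parametrised integral
$$J(a) = \int_{0}^{1} 7 s^{a} \, ds = \frac{7}{a + 1}.$$

Differentiating under the integral sign brings down a factor of $\ln s$:
$$\frac{dJ}{da} = \int_{0}^{1} 7 s^{a} \log{\left(s \right)} \, ds = - \frac{7}{\left(a + 1\right)^{2}}.$$

Repeating $3$ times in total — each differentiation brings down another $\ln s$ — gives
$$\frac{d^{3}J}{da^{3}} = \int_{0}^{1} 7 s^{a} \log{\left(s \right)}^{3} \, ds = - \frac{42}{\left(a + 1\right)^{4}},$$
and the integrand here is exactly the target integrand, so $I = - \frac{42}{\left(a + 1\right)^{4}}$.

Setting $a = \frac{5}{4}$:
$$I = - \frac{3584}{2187}.$$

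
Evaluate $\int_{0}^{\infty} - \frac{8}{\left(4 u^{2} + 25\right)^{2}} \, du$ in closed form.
$- \frac{\pi}{125}$

Begin with the known result
$$J(a) = \int_{0}^{\infty} - \frac{1}{2 \left(a^{2} + u^{2}\right)} \, du = - \frac{\pi}{4 a}.$$

Differentiating under the integral sign with respect to $a$,
$$\frac{dJ}{da} = \int_{0}^{\infty} \frac{a}{\left(a^{2} + u^{2}\right)^{2}} \, du = \frac{\pi}{4 a^{2}},$$
so $\int_{0}^{\infty} - \frac{1}{2 \left(a^{2} + u^{2}\right)^{2}} \, du = - \frac{\pi}{8 a^{3}}$.

Setting $a = \frac{5}{2}$:
$$I = - \frac{\pi}{125}.$$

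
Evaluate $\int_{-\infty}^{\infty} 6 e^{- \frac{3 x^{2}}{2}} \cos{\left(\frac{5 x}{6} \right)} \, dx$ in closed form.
$\frac{2 \sqrt{6} \sqrt{\pi}}{e^{\frac{25}{216}}}$

Treat the cosine frequency as a parameter and define $I(b) = \int_{-\infty}^{\infty} 6 e^{- \frac{3 x^{2}}{2}} \cos{\left(b x \right)} \, dx$.

Differentiating under the integral sign,
$$I'(b) = \int_{-\infty}^{\infty} - 6 x e^{- \frac{3 x^{2}}{2}} \sin{\left(b x \right)} \, dx.$$

Integrate $\int_{-\infty}^{\infty} x \sin(b x)\, e^{- \frac{3 x^{2}}{2}}\, dx$ by parts with $u = \sin(b x)$ and $dv = x\, e^{- \frac{3 x^{2}}{2}}\, dx$, giving $v = - \frac{e^{- \frac{3 x^{2}}{2}}}{3}$. The boundary term vanishes and
$$\int_{-\infty}^{\infty} x \sin(b x)\, e^{- \frac{3 x^{2}}{2}}\, dx = \frac{b}{3} \int_{-\infty}^{\infty} \cos(b x)\, e^{- \frac{3 x^{2}}{2}}\, dx,$$
so $I'(b) = - \frac{b}{3}\, I(b)$.

This is a separable first-order ODE; solving with the initial condition $I(0) = \int_{-\infty}^{\infty} 6 e^{- \frac{3 x^{2}}{2}}\,dx = 2 \sqrt{6} \sqrt{\pi}$ gives
$$I(b) = 2 \sqrt{6} \sqrt{\pi} e^{- \frac{b^{2}}{6}}.$$

Setting $b = \frac{5}{6}$:
$$I = \frac{2 \sqrt{6} \sqrt{\pi}}{e^{\frac{25}{216}}}.$$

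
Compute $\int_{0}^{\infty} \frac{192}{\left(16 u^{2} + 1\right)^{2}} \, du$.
$12 \pi$

Recall the elementary integral
$$J(a) = \int_{0}^{\infty} \frac{3}{4 \left(a^{2} + u^{2}\right)} \, du = \frac{3 \pi}{8 a}.$$

Differentiating under the integral sign with respect to $a$,
$$\frac{dJ}{da} = \int_{0}^{\infty} - \frac{3 a}{2 \left(a^{2} + u^{2}\right)^{2}} \, du = - \frac{3 \pi}{8 a^{2}},$$
so $\int_{0}^{\infty} \frac{3}{4 \left(a^{2} + u^{2}\right)^{2}} \, du = \frac{3 \pi}{16 a^{3}}$.

Setting $a = \frac{1}{4}$:
$$I = 12 \pi.$$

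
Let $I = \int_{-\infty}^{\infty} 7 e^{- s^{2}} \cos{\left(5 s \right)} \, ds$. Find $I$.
$\frac{7 \sqrt{\pi}}{e^{\frac{25}{4}}}$

Let $b$ denote the cosine frequency and define $I(b) = \int_{-\infty}^{\infty} 7 e^{- s^{2}} \cos{\left(b s \right)} \, ds$.

Differentiating under the integral sign,
$$I'(b) = \int_{-\infty}^{\infty} - 7 s e^{- s^{2}} \sin{\left(b s \right)} \, ds.$$

Integrate $\int_{-\infty}^{\infty} s \sin(b s)\, e^{- s^{2}}\, ds$ by parts with $u = \sin(b s)$ and $dv = s\, e^{- s^{2}}\, ds$, giving $v = - \frac{e^{- s^{2}}}{2}$. The boundary term vanishes and
$$\int_{-\infty}^{\infty} s \sin(b s)\, e^{- s^{2}}\, ds = \frac{b}{2} \int_{-\infty}^{\infty} \cos(b s)\, e^{- s^{2}}\, ds,$$
so $I'(b) = - \frac{b}{2}\, I(b)$.

This is a separable first-order ODE; solving with the initial condition $I(0) = \int_{-\infty}^{\infty} 7 e^{- s^{2}}\,ds = 7 \sqrt{\pi}$ gives
$$I(b) = 7 \sqrt{\pi} e^{- \frac{b^{2}}{4}}.$$

Setting $b = 5$:
$$I = \frac{7 \sqrt{\pi}}{e^{\frac{25}{4}}}.$$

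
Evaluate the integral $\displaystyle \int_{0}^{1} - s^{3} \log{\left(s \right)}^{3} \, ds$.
$\frac{3}{128}$

Begin with the known integral
$$J(a) = \int_{0}^{1} - s^{a} \, ds = - \frac{1}{a + 1}.$$

Differentiating under the integral sign brings down a factor of $\ln s$:
$$\frac{dJ}{da} = \int_{0}^{1} - s^{a} \log{\left(s \right)} \, ds = \frac{1}{\left(a + 1\right)^{2}}.$$

Repeating $3$ times in total — each differentiation brings down another $\ln s$ — gives
$$\frac{d^{3}J}{da^{3}} = \int_{0}^{1} - s^{a} \log{\left(s \right)}^{3} \, ds = \frac{6}{\left(a + 1\right)^{4}},$$
and the integrand here is exactly the target integrand, so $I = \frac{6}{\left(a + 1\right)^{4}}$.

Setting $a = 3$:
$$I = \frac{3}{128}.$$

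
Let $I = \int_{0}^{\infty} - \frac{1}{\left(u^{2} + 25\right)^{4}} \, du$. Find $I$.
$- \frac{\pi}{500000}$

Start from the standard arctangent integral
$$J(a) = \int_{0}^{\infty} - \frac{1}{a^{2} + u^{2}} \, du = - \frac{\pi}{2 a}.$$

Differentiating under the integral sign with respect to $a$,
$$\frac{dJ}{da} = \int_{0}^{\infty} \frac{2 a}{\left(a^{2} + u^{2}\right)^{2}} \, du = \frac{\pi}{2 a^{2}},$$
so $\int_{0}^{\infty} - \frac{1}{\left(a^{2} + u^{2}\right)^{2}} \, du = - \frac{\pi}{4 a^{3}}$.

Repeating — each differentiation of $1/(u^2+a^2)^j$ produces $-2ja/(u^2+a^2)^{j+1}$ — and dividing through by $-2ja$ at each step yields, after $3$ differentiations in total,
$$\int_{0}^{\infty} - \frac{1}{\left(a^{2} + u^{2}\right)^{4}} \, du = - \frac{5 \pi}{32 a^{7}}.$$

Setting $a = 5$:
$$I = - \frac{\pi}{500000}.$$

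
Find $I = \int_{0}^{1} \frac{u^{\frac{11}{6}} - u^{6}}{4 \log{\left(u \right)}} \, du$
$- \frac{\log{\left(7 \right)}}{4} - \frac{\log{\left(6 \right)}}{4} + \frac{\log{\left(17 \right)}}{4}$

Introduce a parameter $a$ in the exponent: let $I(a) = \int_{0}^{1} \frac{u^{\frac{11}{6}} - u^{a}}{4 \log{\left(u \right)}} \, du$.

Since $\dfrac{\partial}{\partial a}\,u^{a} = u^{a} \ln u$, the $\ln u$ in the denominator cancels and
$$\frac{dI}{da} = \int_{0}^{1} - \frac{1}{4} u^{a} \, du = - \frac{1}{4} \left[\frac{u^{a+1}}{a+1}\right]_0^1 = - \frac{1}{4 a + 4}.$$

Integrating with respect to $a$ gives $I(a) = - \frac{\log{\left(a + 1 \right)}}{4} - \frac{\log{\left(6 \right)}}{4} + \frac{\log{\left(17 \right)}}{4} + C$.

At $a = \frac{11}{6}$ the integrand is identically $0$, so $I(\frac{11}{6}) = 0$. The closed form gives $0$, hence $C = 0$.

Setting $a = 6$:
$$I = - \frac{\log{\left(7 \right)}}{4} - \frac{\log{\left(6 \right)}}{4} + \frac{\log{\left(17 \right)}}{4}.$$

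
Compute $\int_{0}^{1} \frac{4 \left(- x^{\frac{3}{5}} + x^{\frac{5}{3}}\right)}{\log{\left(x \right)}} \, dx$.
$\log{\left(\frac{625}{81} \right)}$

Introduce a parameter $a$ in the exponent: let $I(a) = \int_{0}^{1} \frac{4 \left(- x^{\frac{3}{5}} + x^{a}\right)}{\log{\left(x \right)}} \, dx$.

Since $\dfrac{\partial}{\partial a}\,x^{a} = x^{a} \ln x$, the $\ln x$ in the denominator cancels and
$$\frac{dI}{da} = \int_{0}^{1} 4 x^{a} \, dx = 4 \left[\frac{x^{a+1}}{a+1}\right]_0^1 = \frac{4}{a + 1}.$$

Integrating with respect to $a$ gives $I(a) = \log{\left(\frac{625 \left(a + 1\right)^{4}}{4096} \right)} + C$.

At $a = \frac{3}{5}$ the integrand is identically $0$, so $I(\frac{3}{5}) = 0$. The closed form gives $0$, hence $C = 0$.

Setting $a = \frac{5}{3}$:
$$I = \log{\left(\frac{625}{81} \right)}.$$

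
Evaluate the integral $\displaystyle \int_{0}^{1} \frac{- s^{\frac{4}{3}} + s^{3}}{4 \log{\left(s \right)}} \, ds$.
$- \frac{\log{\left(7 \right)}}{4} + \frac{\log{\left(3 \right)}}{4} + \frac{\log{\left(2 \right)}}{2}$

Introduce a parameter $a$ in the exponent: let $I(a) = \int_{0}^{1} \frac{- s^{\frac{4}{3}} + s^{a}}{4 \log{\left(s \right)}} \, ds$.

Since $\dfrac{\partial}{\partial a}\,s^{a} = s^{a} \ln s$, the $\ln s$ in the denominator cancels and
$$\frac{dI}{da} = \int_{0}^{1} \frac{1}{4} s^{a} \, ds = \frac{1}{4} \left[\frac{s^{a+1}}{a+1}\right]_0^1 = \frac{1}{4 \left(a + 1\right)}.$$

Integrating with respect to $a$ gives $I(a) = \frac{\log{\left(a + 1 \right)}}{4} - \frac{\log{\left(7 \right)}}{4} + \frac{\log{\left(3 \right)}}{4} + C$.

At $a = \frac{4}{3}$ the integrand is identically $0$, so $I(\frac{4}{3}) = 0$. The closed form gives $0$, hence $C = 0$.

Setting $a = 3$:
$$I = - \frac{\log{\left(7 \right)}}{4} + \frac{\log{\left(3 \right)}}{4} + \frac{\log{\left(2 \right)}}{2}.$$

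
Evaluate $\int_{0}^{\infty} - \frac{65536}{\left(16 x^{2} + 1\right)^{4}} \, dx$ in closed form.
$- 2560 \pi$

Recall the elementary integral
$$J(a) = \int_{0}^{\infty} - \frac{1}{a^{2} + x^{2}} \, dx = - \frac{\pi}{2 a}.$$

Differentiating under the integral sign with respect to $a$,
$$\frac{dJ}{da} = \int_{0}^{\infty} \frac{2 a}{\left(a^{2} + x^{2}\right)^{2}} \, dx = \frac{\pi}{2 a^{2}},$$
so $\int_{0}^{\infty} - \frac{1}{\left(a^{2} + x^{2}\right)^{2}} \, dx = - \frac{\pi}{4 a^{3}}$.

Repeating — each differentiation of $1/(x^2+a^2)^j$ produces $-2ja/(x^2+a^2)^{j+1}$ — and dividing through by $-2ja$ at each step yields, after $3$ differentiations in total,
$$\int_{0}^{\infty} - \frac{1}{\left(a^{2} + x^{2}\right)^{4}} \, dx = - \frac{5 \pi}{32 a^{7}}.$$

Setting $a = \frac{1}{4}$:
$$I = - 2560 \pi.$$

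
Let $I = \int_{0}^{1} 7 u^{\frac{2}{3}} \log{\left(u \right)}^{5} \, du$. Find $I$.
$- \frac{122472}{3125}$

Start from the elementary integral
$$J(a) = \int_{0}^{1} 7 u^{a} \, du = \frac{7}{a + 1}.$$

Differentiating under the integral sign brings down a factor of $\ln u$:
$$\frac{dJ}{da} = \int_{0}^{1} 7 u^{a} \log{\left(u \right)} \, du = - \frac{7}{\left(a + 1\right)^{2}}.$$

Repeating $5$ times in total — each differentiation brings down another $\ln u$ — gives
$$\frac{d^{5}J}{da^{5}} = \int_{0}^{1} 7 u^{a} \log{\left(u \right)}^{5} \, du = - \frac{840}{\left(a + 1\right)^{6}},$$
and the integrand here is exactly the target integrand, so $I = - \frac{840}{\left(a + 1\right)^{6}}$.

Setting $a = \frac{2}{3}$:
$$I = - \frac{122472}{3125}.$$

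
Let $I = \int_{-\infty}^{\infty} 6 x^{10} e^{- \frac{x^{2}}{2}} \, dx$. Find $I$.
$5670 \sqrt{2} \sqrt{\pi}$

Begin with the known integral
$$J(a) = \int_{-\infty}^{\infty} 6 e^{- a x^{2}} \, dx = \frac{6 \sqrt{\pi}}{\sqrt{a}}.$$

Differentiating under the integral sign brings down a factor of $(-x^2)$:
$$\frac{dJ}{da} = \int_{-\infty}^{\infty} - 6 x^{2} e^{- a x^{2}} \, dx = - \frac{3 \sqrt{\pi}}{a^{\frac{3}{2}}}.$$

Repeating $5$ times in total — each differentiation brings down another $(-x^2)$ — gives
$$\frac{d^{5}J}{da^{5}} = \int_{-\infty}^{\infty} - 6 x^{10} e^{- a x^{2}} \, dx = - \frac{2835 \sqrt{\pi}}{16 a^{\frac{11}{2}}},$$
and the integrand here is $(-1)^{5}$ times the target integrand, so $I = (-1)^{5}\,\frac{d^{5}J}{da^{5}} = \frac{2835 \sqrt{\pi}}{16 a^{\frac{11}{2}}}$.

Setting $a = \frac{1}{2}$:
$$I = 5670 \sqrt{2} \sqrt{\pi}.$$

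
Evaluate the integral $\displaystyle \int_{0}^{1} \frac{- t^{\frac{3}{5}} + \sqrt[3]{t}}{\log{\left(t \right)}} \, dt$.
$- \log{\left(6 \right)} + \log{\left(5 \right)}$

Replace the exponent $\frac{3}{5}$ by a parameter $a$: let $I(a) = \int_{0}^{1} \frac{\sqrt[3]{t} - t^{a}}{\log{\left(t \right)}} \, dt$.

Since $\dfrac{\partial}{\partial a}\,t^{a} = t^{a} \ln t$, the $\ln t$ in the denominator cancels and
$$\frac{dI}{da} = \int_{0}^{1} -1 t^{a} \, dt = -1 \left[\frac{t^{a+1}}{a+1}\right]_0^1 = - \frac{1}{a + 1}.$$

Integrating with respect to $a$ gives $I(a) = - \log{\left(\frac{3 a}{4} + \frac{3}{4} \right)} + C$.

At $a = \frac{1}{3}$ the integrand is identically $0$, so $I(\frac{1}{3}) = 0$. The closed form gives $0$, hence $C = 0$.

Setting $a = \frac{3}{5}$:
$$I = - \log{\left(6 \right)} + \log{\left(5 \right)}.$$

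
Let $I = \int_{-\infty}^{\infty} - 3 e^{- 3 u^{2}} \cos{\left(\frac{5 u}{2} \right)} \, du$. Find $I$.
$- \frac{\sqrt{3} \sqrt{\pi}}{e^{\frac{25}{48}}}$

Let $b$ denote the cosine frequency and define $I(b) = \int_{-\infty}^{\infty} - 3 e^{- 3 u^{2}} \cos{\left(b u \right)} \, du$.

Differentiating under the integral sign,
$$I'(b) = \int_{-\infty}^{\infty} 3 u e^{- 3 u^{2}} \sin{\left(b u \right)} \, du.$$

Integrate $\int_{-\infty}^{\infty} u \sin(b u)\, e^{- 3 u^{2}}\, du$ by parts with $w = \sin(b u)$ and $dv = u\, e^{- 3 u^{2}}\, du$, giving $v = - \frac{e^{- 3 u^{2}}}{6}$. The boundary term vanishes and
$$\int_{-\infty}^{\infty} u \sin(b u)\, e^{- 3 u^{2}}\, du = \frac{b}{6} \int_{-\infty}^{\infty} \cos(b u)\, e^{- 3 u^{2}}\, du,$$
so $I'(b) = - \frac{b}{6}\, I(b)$.

This is a separable first-order ODE; solving with the initial condition $I(0) = \int_{-\infty}^{\infty} - 3 e^{- 3 u^{2}}\,du = - \sqrt{3} \sqrt{\pi}$ gives
$$I(b) = - \sqrt{3} \sqrt{\pi} e^{- \frac{b^{2}}{12}}.$$

Setting $b = \frac{5}{2}$:
$$I = - \frac{\sqrt{3} \sqrt{\pi}}{e^{\frac{25}{48}}}.$$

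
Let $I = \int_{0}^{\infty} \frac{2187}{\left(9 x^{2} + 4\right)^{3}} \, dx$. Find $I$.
$\frac{2187 \pi}{512}$

Start from the standard arctangent integral
$$J(a) = \int_{0}^{\infty} \frac{3}{a^{2} + x^{2}} \, dx = \frac{3 \pi}{2 a}.$$

Differentiating under the integral sign with respect to $a$,
$$\frac{dJ}{da} = \int_{0}^{\infty} - \frac{6 a}{\left(a^{2} + x^{2}\right)^{2}} \, dx = - \frac{3 \pi}{2 a^{2}},$$
so $\int_{0}^{\infty} \frac{3}{\left(a^{2} + x^{2}\right)^{2}} \, dx = \frac{3 \pi}{4 a^{3}}$.

Repeating — each differentiation of $1/(x^2+a^2)^j$ produces $-2ja/(x^2+a^2)^{j+1}$ — and dividing through by $-2ja$ at each step yields, after $2$ differentiations in total,
$$\int_{0}^{\infty} \frac{3}{\left(a^{2} + x^{2}\right)^{3}} \, dx = \frac{9 \pi}{16 a^{5}}.$$

Setting $a = \frac{2}{3}$:
$$I = \frac{2187 \pi}{512}.$$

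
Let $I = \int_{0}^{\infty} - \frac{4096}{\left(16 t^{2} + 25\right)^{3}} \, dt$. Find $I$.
$- \frac{192 \pi}{3125}$

Recall the elementary integral
$$J(a) = \int_{0}^{\infty} - \frac{1}{a^{2} + t^{2}} \, dt = - \frac{\pi}{2 a}.$$

Differentiating under the integral sign with respect to $a$,
$$\frac{dJ}{da} = \int_{0}^{\infty} \frac{2 a}{\left(a^{2} + t^{2}\right)^{2}} \, dt = \frac{\pi}{2 a^{2}},$$
so $\int_{0}^{\infty} - \frac{1}{\left(a^{2} + t^{2}\right)^{2}} \, dt = - \frac{\pi}{4 a^{3}}$.

Repeating — each differentiation of $1/(t^2+a^2)^j$ produces $-2ja/(t^2+a^2)^{j+1}$ — and dividing through by $-2ja$ at each step yields, after $2$ differentiations in total,
$$\int_{0}^{\infty} - \frac{1}{\left(a^{2} + t^{2}\right)^{3}} \, dt = - \frac{3 \pi}{16 a^{5}}.$$

Setting $a = \frac{5}{4}$:
$$I = - \frac{192 \pi}{3125}.$$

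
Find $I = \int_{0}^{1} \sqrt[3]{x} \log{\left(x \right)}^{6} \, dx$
$\frac{98415}{1024}$

Consider the simpler parametrised integral
$$J(a) = \int_{0}^{1} x^{a} \, dx = \frac{1}{a + 1}.$$

Differentiating under the integral sign brings down a factor of $\ln x$:
$$\frac{dJ}{da} = \int_{0}^{1} x^{a} \log{\left(x \right)} \, dx = - \frac{1}{\left(a + 1\right)^{2}}.$$

Repeating $6$ times in total — each differentiation brings down another $\ln x$ — gives
$$\frac{d^{6}J}{da^{6}} = \int_{0}^{1} x^{a} \log{\left(x \right)}^{6} \, dx = \frac{720}{\left(a + 1\right)^{7}},$$
and the integrand here is exactly the target integrand, so $I = \frac{720}{\left(a + 1\right)^{7}}$.

Setting $a = \frac{1}{3}$:
$$I = \frac{98415}{1024}.$$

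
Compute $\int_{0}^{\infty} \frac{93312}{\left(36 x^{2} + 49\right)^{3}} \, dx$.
$\frac{2916 \pi}{16807}$

Recall the elementary integral
$$J(a) = \int_{0}^{\infty} \frac{2}{a^{2} + x^{2}} \, dx = \frac{\pi}{a}.$$

Differentiating under the integral sign with respect to $a$,
$$\frac{dJ}{da} = \int_{0}^{\infty} - \frac{4 a}{\left(a^{2} + x^{2}\right)^{2}} \, dx = - \frac{\pi}{a^{2}},$$
so $\int_{0}^{\infty} \frac{2}{\left(a^{2} + x^{2}\right)^{2}} \, dx = \frac{\pi}{2 a^{3}}$.

Repeating — each differentiation of $1/(x^2+a^2)^j$ produces $-2ja/(x^2+a^2)^{j+1}$ — and dividing through by $-2ja$ at each step yields, after $2$ differentiations in total,
$$\int_{0}^{\infty} \frac{2}{\left(a^{2} + x^{2}\right)^{3}} \, dx = \frac{3 \pi}{8 a^{5}}.$$

Setting $a = \frac{7}{6}$:
$$I = \frac{2916 \pi}{16807}.$$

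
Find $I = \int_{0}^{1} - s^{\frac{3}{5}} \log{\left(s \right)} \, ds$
$\frac{25}{64}$

Begin with the known integral
$$J(a) = \int_{0}^{1} - s^{a} \, ds = - \frac{1}{a + 1}.$$

Differentiating under the integral sign brings down a factor of $\ln s$:
$$\frac{dJ}{da} = \int_{0}^{1} - s^{a} \log{\left(s \right)} \, ds = \frac{1}{\left(a + 1\right)^{2}}.$$

The integral on the left is $I$, so $I = \frac{1}{\left(a + 1\right)^{2}}$.

Setting $a = \frac{3}{5}$:
$$I = \frac{25}{64}.$$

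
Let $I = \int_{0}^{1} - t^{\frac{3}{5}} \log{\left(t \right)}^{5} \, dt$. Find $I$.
$\frac{234375}{32768}$

Consider the simpler parametrised integral
$$J(a) = \int_{0}^{1} - t^{a} \, dt = - \frac{1}{a + 1}.$$

Differentiating under the integral sign brings down a factor of $\ln t$:
$$\frac{dJ}{da} = \int_{0}^{1} - t^{a} \log{\left(t \right)} \, dt = \frac{1}{\left(a + 1\right)^{2}}.$$

Repeating $5$ times in total — each differentiation brings down another $\ln t$ — gives
$$\frac{d^{5}J}{da^{5}} = \int_{0}^{1} - t^{a} \log{\left(t \right)}^{5} \, dt = \frac{120}{\left(a + 1\right)^{6}},$$
and the integrand here is exactly the target integrand, so $I = \frac{120}{\left(a + 1\right)^{6}}$.

Setting $a = \frac{3}{5}$:
$$I = \frac{234375}{32768}.$$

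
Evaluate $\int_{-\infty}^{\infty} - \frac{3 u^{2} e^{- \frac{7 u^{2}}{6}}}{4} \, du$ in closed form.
$- \frac{9 \sqrt{42} \sqrt{\pi}}{196}$

Start from the elementary integral
$$J(a) = \int_{-\infty}^{\infty} - \frac{3 e^{- a u^{2}}}{4} \, du = - \frac{3 \sqrt{\pi}}{4 \sqrt{a}}.$$

Differentiating under the integral sign brings down a factor of $(-u^2)$:
$$\frac{dJ}{da} = \int_{-\infty}^{\infty} \frac{3 u^{2} e^{- a u^{2}}}{4} \, du = \frac{3 \sqrt{\pi}}{8 a^{\frac{3}{2}}}.$$

The integral on the left is $-I$, so $I = - \frac{3 \sqrt{\pi}}{8 a^{\frac{3}{2}}}$.

Setting $a = \frac{7}{6}$:
$$I = - \frac{9 \sqrt{42} \sqrt{\pi}}{196}.$$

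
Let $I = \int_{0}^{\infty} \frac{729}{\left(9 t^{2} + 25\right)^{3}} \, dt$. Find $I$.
$\frac{729 \pi}{50000}$

Begin with the known result
$$J(a) = \int_{0}^{\infty} \frac{1}{a^{2} + t^{2}} \, dt = \frac{\pi}{2 a}.$$

Differentiating under the integral sign with respect to $a$,
$$\frac{dJ}{da} = \int_{0}^{\infty} - \frac{2 a}{\left(a^{2} + t^{2}\right)^{2}} \, dt = - \frac{\pi}{2 a^{2}},$$
so $\int_{0}^{\infty} \frac{1}{\left(a^{2} + t^{2}\right)^{2}} \, dt = \frac{\pi}{4 a^{3}}$.

Repeating — each differentiation of $1/(t^2+a^2)^j$ produces $-2ja/(t^2+a^2)^{j+1}$ — and dividing through by $-2ja$ at each step yields, after $2$ differentiations in total,
$$\int_{0}^{\infty} \frac{1}{\left(a^{2} + t^{2}\right)^{3}} \, dt = \frac{3 \pi}{16 a^{5}}.$$

Setting $a = \frac{5}{3}$:
$$I = \frac{729 \pi}{50000}.$$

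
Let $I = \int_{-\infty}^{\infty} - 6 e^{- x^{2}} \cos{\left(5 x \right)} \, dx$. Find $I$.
$- \frac{6 \sqrt{\pi}}{e^{\frac{25}{4}}}$

Treat the cosine frequency as a parameter and define $I(b) = \int_{-\infty}^{\infty} - 6 e^{- x^{2}} \cos{\left(b x \right)} \, dx$.

Differentiating under the integral sign,
$$I'(b) = \int_{-\infty}^{\infty} 6 x e^{- x^{2}} \sin{\left(b x \right)} \, dx.$$

Integrate $\int_{-\infty}^{\infty} x \sin(b x)\, e^{- x^{2}}\, dx$ by parts with $u = \sin(b x)$ and $dv = x\, e^{- x^{2}}\, dx$, giving $v = - \frac{e^{- x^{2}}}{2}$. The boundary term vanishes and
$$\int_{-\infty}^{\infty} x \sin(b x)\, e^{- x^{2}}\, dx = \frac{b}{2} \int_{-\infty}^{\infty} \cos(b x)\, e^{- x^{2}}\, dx,$$
so $I'(b) = - \frac{b}{2}\, I(b)$.

This is a separable first-order ODE; solving with the initial condition $I(0) = \int_{-\infty}^{\infty} - 6 e^{- x^{2}}\,dx = - 6 \sqrt{\pi}$ gives
$$I(b) = - 6 \sqrt{\pi} e^{- \frac{b^{2}}{4}}.$$

Setting $b = 5$:
$$I = - \frac{6 \sqrt{\pi}}{e^{\frac{25}{4}}}.$$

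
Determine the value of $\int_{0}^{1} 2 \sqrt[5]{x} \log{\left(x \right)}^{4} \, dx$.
$\frac{3125}{162}$

Begin with the known integral
$$J(a) = \int_{0}^{1} 2 x^{a} \, dx = \frac{2}{a + 1}.$$

Differentiating under the integral sign brings down a factor of $\ln x$:
$$\frac{dJ}{da} = \int_{0}^{1} 2 x^{a} \log{\left(x \right)} \, dx = - \frac{2}{\left(a + 1\right)^{2}}.$$

Repeating $4$ times in total — each differentiation brings down another $\ln x$ — gives
$$\frac{d^{4}J}{da^{4}} = \int_{0}^{1} 2 x^{a} \log{\left(x \right)}^{4} \, dx = \frac{48}{\left(a + 1\right)^{5}},$$
and the integrand here is exactly the target integrand, so $I = \frac{48}{\left(a + 1\right)^{5}}$.

Setting $a = \frac{1}{5}$:
$$I = \frac{3125}{162}.$$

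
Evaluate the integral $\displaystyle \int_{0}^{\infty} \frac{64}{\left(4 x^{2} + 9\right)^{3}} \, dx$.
$\frac{2 \pi}{81}$

Begin with the known result
$$J(a) = \int_{0}^{\infty} \frac{1}{a^{2} + x^{2}} \, dx = \frac{\pi}{2 a}.$$

Differentiating under the integral sign with respect to $a$,
$$\frac{dJ}{da} = \int_{0}^{\infty} - \frac{2 a}{\left(a^{2} + x^{2}\right)^{2}} \, dx = - \frac{\pi}{2 a^{2}},$$
so $\int_{0}^{\infty} \frac{1}{\left(a^{2} + x^{2}\right)^{2}} \, dx = \frac{\pi}{4 a^{3}}$.

Repeating — each differentiation of $1/(x^2+a^2)^j$ produces $-2ja/(x^2+a^2)^{j+1}$ — and dividing through by $-2ja$ at each step yields, after $2$ differentiations in total,
$$\int_{0}^{\infty} \frac{1}{\left(a^{2} + x^{2}\right)^{3}} \, dx = \frac{3 \pi}{16 a^{5}}.$$

Setting $a = \frac{3}{2}$:
$$I = \frac{2 \pi}{81}.$$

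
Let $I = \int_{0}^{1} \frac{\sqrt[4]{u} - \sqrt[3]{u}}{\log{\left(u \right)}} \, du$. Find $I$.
$- \log{\left(\frac{16}{15} \right)}$

Replace the exponent $\frac{1}{3}$ by a parameter $a$: let $I(a) = \int_{0}^{1} \frac{\sqrt[4]{u} - u^{a}}{\log{\left(u \right)}} \, du$.

Since $\dfrac{\partial}{\partial a}\,u^{a} = u^{a} \ln u$, the $\ln u$ in the denominator cancels and
$$\frac{dI}{da} = \int_{0}^{1} -1 u^{a} \, du = -1 \left[\frac{u^{a+1}}{a+1}\right]_0^1 = - \frac{1}{a + 1}.$$

Integrating with respect to $a$ gives $I(a) = - \log{\left(\frac{4 a}{5} + \frac{4}{5} \right)} + C$.

At $a = \frac{1}{4}$ the integrand is identically $0$, so $I(\frac{1}{4}) = 0$. The closed form gives $0$, hence $C = 0$.

Setting $a = \frac{1}{3}$:
$$I = - \log{\left(\frac{16}{15} \right)}.$$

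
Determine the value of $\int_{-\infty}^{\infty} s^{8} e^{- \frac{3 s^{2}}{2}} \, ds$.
$\frac{35 \sqrt{6} \sqrt{\pi}}{81}$

Start from the elementary integral
$$J(a) = \int_{-\infty}^{\infty} e^{- a s^{2}} \, ds = \frac{\sqrt{\pi}}{\sqrt{a}}.$$

Differentiating under the integral sign brings down a factor of $(-s^2)$:
$$\frac{dJ}{da} = \int_{-\infty}^{\infty} - s^{2} e^{- a s^{2}} \, ds = - \frac{\sqrt{\pi}}{2 a^{\frac{3}{2}}}.$$

Repeating $4$ times in total — each differentiation brings down another $(-s^2)$ — gives
$$\frac{d^{4}J}{da^{4}} = \int_{-\infty}^{\infty} s^{8} e^{- a s^{2}} \, ds = \frac{105 \sqrt{\pi}}{16 a^{\frac{9}{2}}},$$
and the integrand here is exactly the target integrand, so $I = \frac{105 \sqrt{\pi}}{16 a^{\frac{9}{2}}}$.

Setting $a = \frac{3}{2}$:
$$I = \frac{35 \sqrt{6} \sqrt{\pi}}{81}.$$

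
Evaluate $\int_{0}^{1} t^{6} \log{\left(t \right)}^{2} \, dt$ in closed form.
$\frac{2}{343}$

Consider the simpler parametrised integral
$$J(a) = \int_{0}^{1} t^{a} \, dt = \frac{1}{a + 1}.$$

Differentiating under the integral sign brings down a factor of $\ln t$:
$$\frac{dJ}{da} = \int_{0}^{1} t^{a} \log{\left(t \right)} \, dt = - \frac{1}{\left(a + 1\right)^{2}}.$$

Repeating twice in total — each differentiation brings down another $\ln t$ — gives
$$\frac{d^{2}J}{da^{2}} = \int_{0}^{1} t^{a} \log{\left(t \right)}^{2} \, dt = \frac{2}{\left(a + 1\right)^{3}},$$
and the integrand here is exactly the target integrand, so $I = \frac{2}{\left(a + 1\right)^{3}}$.

Setting $a = 6$:
$$I = \frac{2}{343}.$$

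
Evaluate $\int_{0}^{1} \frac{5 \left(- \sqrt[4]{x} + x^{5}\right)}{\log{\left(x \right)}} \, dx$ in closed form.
$\log{\left(\frac{7962624}{3125} \right)}$

Replace the exponent $\frac{1}{4}$ by a parameter $a$: let $I(a) = \int_{0}^{1} \frac{5 \left(x^{5} - x^{a}\right)}{\log{\left(x \right)}} \, dx$.

Since $\dfrac{\partial}{\partial a}\,x^{a} = x^{a} \ln x$, the $\ln x$ in the denominator cancels and
$$\frac{dI}{da} = \int_{0}^{1} -5 x^{a} \, dx = -5 \left[\frac{x^{a+1}}{a+1}\right]_0^1 = - \frac{5}{a + 1}.$$

Integrating with respect to $a$ gives $I(a) = \log{\left(\frac{7776}{\left(a + 1\right)^{5}} \right)} + C$.

At $a = 5$ the integrand is identically $0$, so $I(5) = 0$. The closed form gives $0$, hence $C = 0$.

Setting $a = \frac{1}{4}$:
$$I = \log{\left(\frac{7962624}{3125} \right)}.$$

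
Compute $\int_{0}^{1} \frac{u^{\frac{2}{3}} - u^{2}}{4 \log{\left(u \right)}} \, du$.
$- \frac{\log{\left(3 \right)}}{2} + \frac{\log{\left(5 \right)}}{4}$

Introduce a parameter $a$ in the exponent: let $I(a) = \int_{0}^{1} \frac{- u^{2} + u^{a}}{4 \log{\left(u \right)}} \, du$.

Since $\dfrac{\partial}{\partial a}\,u^{a} = u^{a} \ln u$, the $\ln u$ in the denominator cancels and
$$\frac{dI}{da} = \int_{0}^{1} \frac{1}{4} u^{a} \, du = \frac{1}{4} \left[\frac{u^{a+1}}{a+1}\right]_0^1 = \frac{1}{4 \left(a + 1\right)}.$$

Integrating with respect to $a$ gives $I(a) = \frac{\log{\left(a + 1 \right)}}{4} - \frac{\log{\left(3 \right)}}{4} + C$.

At $a = 2$ the integrand is identically $0$, so $I(2) = 0$. The closed form gives $0$, hence $C = 0$.

Setting $a = \frac{2}{3}$:
$$I = - \frac{\log{\left(3 \right)}}{2} + \frac{\log{\left(5 \right)}}{4}.$$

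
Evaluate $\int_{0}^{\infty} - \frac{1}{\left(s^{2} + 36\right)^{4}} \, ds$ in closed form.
$- \frac{5 \pi}{8957952}$

Start from the standard arctangent integral
$$J(a) = \int_{0}^{\infty} - \frac{1}{a^{2} + s^{2}} \, ds = - \frac{\pi}{2 a}.$$

Differentiating under the integral sign with respect to $a$,
$$\frac{dJ}{da} = \int_{0}^{\infty} \frac{2 a}{\left(a^{2} + s^{2}\right)^{2}} \, ds = \frac{\pi}{2 a^{2}},$$
so $\int_{0}^{\infty} - \frac{1}{\left(a^{2} + s^{2}\right)^{2}} \, ds = - \frac{\pi}{4 a^{3}}$.

Repeating — each differentiation of $1/(s^2+a^2)^j$ produces $-2ja/(s^2+a^2)^{j+1}$ — and dividing through by $-2ja$ at each step yields, after $3$ differentiations in total,
$$\int_{0}^{\infty} - \frac{1}{\left(a^{2} + s^{2}\right)^{4}} \, ds = - \frac{5 \pi}{32 a^{7}}.$$

Setting $a = 6$:
$$I = - \frac{5 \pi}{8957952}.$$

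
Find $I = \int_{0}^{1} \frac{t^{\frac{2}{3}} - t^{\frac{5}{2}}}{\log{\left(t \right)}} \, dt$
$\log{\left(\frac{10}{21} \right)}$

Consider the one-parameter family: let $I(a) = \int_{0}^{1} \frac{- t^{\frac{5}{2}} + t^{a}}{\log{\left(t \right)}} \, dt$.

Since $\dfrac{\partial}{\partial a}\,t^{a} = t^{a} \ln t$, the $\ln t$ in the denominator cancels and
$$\frac{dI}{da} = \int_{0}^{1} t^{a} \, dt = \left[\frac{t^{a+1}}{a+1}\right]_0^1 = \frac{1}{a + 1}.$$

Integrating with respect to $a$ gives $I(a) = \log{\left(\frac{2 a}{7} + \frac{2}{7} \right)} + C$.

At $a = \frac{5}{2}$ the integrand is identically $0$, so $I(\frac{5}{2}) = 0$. The closed form gives $0$, hence $C = 0$.

Setting $a = \frac{2}{3}$:
$$I = \log{\left(\frac{10}{21} \right)}.$$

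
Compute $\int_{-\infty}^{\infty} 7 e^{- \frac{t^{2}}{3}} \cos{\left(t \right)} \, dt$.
$\frac{7 \sqrt{3} \sqrt{\pi}}{e^{\frac{3}{4}}}$

Let $b$ denote the cosine frequency and define $I(b) = \int_{-\infty}^{\infty} 7 e^{- \frac{t^{2}}{3}} \cos{\left(b t \right)} \, dt$.

Differentiating under the integral sign,
$$I'(b) = \int_{-\infty}^{\infty} - 7 t e^{- \frac{t^{2}}{3}} \sin{\left(b t \right)} \, dt.$$

Integrate $\int_{-\infty}^{\infty} t \sin(b t)\, e^{- \frac{t^{2}}{3}}\, dt$ by parts with $u = \sin(b t)$ and $dv = t\, e^{- \frac{t^{2}}{3}}\, dt$, giving $v = - \frac{3 e^{- \frac{t^{2}}{3}}}{2}$. The boundary term vanishes and
$$\int_{-\infty}^{\infty} t \sin(b t)\, e^{- \frac{t^{2}}{3}}\, dt = \frac{3 b}{2} \int_{-\infty}^{\infty} \cos(b t)\, e^{- \frac{t^{2}}{3}}\, dt,$$
so $I'(b) = - \frac{3 b}{2}\, I(b)$.

This is a separable first-order ODE; solving with the initial condition $I(0) = \int_{-\infty}^{\infty} 7 e^{- \frac{t^{2}}{3}}\,dt = 7 \sqrt{3} \sqrt{\pi}$ gives
$$I(b) = 7 \sqrt{3} \sqrt{\pi} e^{- \frac{3 b^{2}}{4}}.$$

Setting $b = 1$:
$$I = \frac{7 \sqrt{3} \sqrt{\pi}}{e^{\frac{3}{4}}}.$$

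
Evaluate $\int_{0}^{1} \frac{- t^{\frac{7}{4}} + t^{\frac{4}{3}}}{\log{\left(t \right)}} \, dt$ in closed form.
$- \log{\left(33 \right)} + \log{\left(28 \right)}$

Introduce a parameter $a$ in the exponent: let $I(a) = \int_{0}^{1} \frac{t^{\frac{4}{3}} - t^{a}}{\log{\left(t \right)}} \, dt$.

Since $\dfrac{\partial}{\partial a}\,t^{a} = t^{a} \ln t$, the $\ln t$ in the denominator cancels and
$$\frac{dI}{da} = \int_{0}^{1} -1 t^{a} \, dt = -1 \left[\frac{t^{a+1}}{a+1}\right]_0^1 = - \frac{1}{a + 1}.$$

Integrating with respect to $a$ gives $I(a) = - \log{\left(\frac{3 a}{7} + \frac{3}{7} \right)} + C$.

At $a = \frac{4}{3}$ the integrand is identically $0$, so $I(\frac{4}{3}) = 0$. The closed form gives $0$, hence $C = 0$.

Setting $a = \frac{7}{4}$:
$$I = - \log{\left(33 \right)} + \log{\left(28 \right)}.$$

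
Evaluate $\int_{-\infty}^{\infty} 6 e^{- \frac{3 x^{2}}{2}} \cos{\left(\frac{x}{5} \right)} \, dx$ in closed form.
$\frac{2 \sqrt{6} \sqrt{\pi}}{e^{\frac{1}{150}}}$

Let $b$ denote the cosine frequency and define $I(b) = \int_{-\infty}^{\infty} 6 e^{- \frac{3 x^{2}}{2}} \cos{\left(b x \right)} \, dx$.

Differentiating under the integral sign,
$$I'(b) = \int_{-\infty}^{\infty} - 6 x e^{- \frac{3 x^{2}}{2}} \sin{\left(b x \right)} \, dx.$$

Integrate $\int_{-\infty}^{\infty} x \sin(b x)\, e^{- \frac{3 x^{2}}{2}}\, dx$ by parts with $u = \sin(b x)$ and $dv = x\, e^{- \frac{3 x^{2}}{2}}\, dx$, giving $v = - \frac{e^{- \frac{3 x^{2}}{2}}}{3}$. The boundary term vanishes and
$$\int_{-\infty}^{\infty} x \sin(b x)\, e^{- \frac{3 x^{2}}{2}}\, dx = \frac{b}{3} \int_{-\infty}^{\infty} \cos(b x)\, e^{- \frac{3 x^{2}}{2}}\, dx,$$
so $I'(b) = - \frac{b}{3}\, I(b)$.

This is a separable first-order ODE; solving with the initial condition $I(0) = \int_{-\infty}^{\infty} 6 e^{- \frac{3 x^{2}}{2}}\,dx = 2 \sqrt{6} \sqrt{\pi}$ gives
$$I(b) = 2 \sqrt{6} \sqrt{\pi} e^{- \frac{b^{2}}{6}}.$$

Setting $b = \frac{1}{5}$:
$$I = \frac{2 \sqrt{6} \sqrt{\pi}}{e^{\frac{1}{150}}}.$$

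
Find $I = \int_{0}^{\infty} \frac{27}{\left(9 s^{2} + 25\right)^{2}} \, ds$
$\frac{9 \pi}{500}$

Recall the elementary integral
$$J(a) = \int_{0}^{\infty} \frac{1}{3 \left(a^{2} + s^{2}\right)} \, ds = \frac{\pi}{6 a}.$$

Differentiating under the integral sign with respect to $a$,
$$\frac{dJ}{da} = \int_{0}^{\infty} - \frac{2 a}{3 \left(a^{2} + s^{2}\right)^{2}} \, ds = - \frac{\pi}{6 a^{2}},$$
so $\int_{0}^{\infty} \frac{1}{3 \left(a^{2} + s^{2}\right)^{2}} \, ds = \frac{\pi}{12 a^{3}}$.

Setting $a = \frac{5}{3}$:
$$I = \frac{9 \pi}{500}.$$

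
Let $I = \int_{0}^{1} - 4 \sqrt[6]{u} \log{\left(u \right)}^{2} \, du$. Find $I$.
$- \frac{1728}{343}$

Consider the simpler parametrised integral
$$J(a) = \int_{0}^{1} - 4 u^{a} \, du = - \frac{4}{a + 1}.$$

Differentiating under the integral sign brings down a factor of $\ln u$:
$$\frac{dJ}{da} = \int_{0}^{1} - 4 u^{a} \log{\left(u \right)} \, du = \frac{4}{\left(a + 1\right)^{2}}.$$

Repeating twice in total — each differentiation brings down another $\ln u$ — gives
$$\frac{d^{2}J}{da^{2}} = \int_{0}^{1} - 4 u^{a} \log{\left(u \right)}^{2} \, du = - \frac{8}{\left(a + 1\right)^{3}},$$
and the integrand here is exactly the target integrand, so $I = - \frac{8}{\left(a + 1\right)^{3}}$.

Setting $a = \frac{1}{6}$:
$$I = - \frac{1728}{343}.$$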